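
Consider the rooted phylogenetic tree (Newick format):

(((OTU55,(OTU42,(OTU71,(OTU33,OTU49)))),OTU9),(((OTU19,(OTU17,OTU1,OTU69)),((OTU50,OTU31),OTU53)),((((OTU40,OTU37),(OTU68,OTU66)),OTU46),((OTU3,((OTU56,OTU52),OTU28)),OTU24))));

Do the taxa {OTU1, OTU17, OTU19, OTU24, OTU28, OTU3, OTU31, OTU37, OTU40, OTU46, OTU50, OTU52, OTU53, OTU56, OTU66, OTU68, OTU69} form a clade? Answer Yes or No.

The most recent common ancestor of these taxa subtends (((OTU19,(OTU17,OTU1,OTU69)),((OTU50,OTU31),OTU53)),((((OTU40,OTU37),(OTU68,OTU66)),OTU46),((OTU3,((OTU56,OTU52),OTU28)),OTU24))).
That clade has exactly 17 tips — every listed taxon and nothing else — so the group is monophyletic.

Yes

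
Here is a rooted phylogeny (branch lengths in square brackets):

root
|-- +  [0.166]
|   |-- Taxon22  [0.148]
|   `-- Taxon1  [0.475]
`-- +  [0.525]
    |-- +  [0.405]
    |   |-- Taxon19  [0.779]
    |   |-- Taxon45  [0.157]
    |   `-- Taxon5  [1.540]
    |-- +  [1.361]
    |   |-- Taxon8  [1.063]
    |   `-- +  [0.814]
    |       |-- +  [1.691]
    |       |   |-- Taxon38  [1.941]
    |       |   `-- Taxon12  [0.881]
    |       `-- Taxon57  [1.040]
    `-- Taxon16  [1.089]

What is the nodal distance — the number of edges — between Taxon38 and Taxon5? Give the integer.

6

The MRCA of Taxon38 and Taxon5 is the node subtending ((Taxon19,Taxon45,Taxon5),(Taxon8,((Taxon38,Taxon12),Taxon57)),Taxon16).
From Taxon38 up to that node: 4 branches. From Taxon5 up to the same node: 2 branches. Total: 4 + 2 = 6.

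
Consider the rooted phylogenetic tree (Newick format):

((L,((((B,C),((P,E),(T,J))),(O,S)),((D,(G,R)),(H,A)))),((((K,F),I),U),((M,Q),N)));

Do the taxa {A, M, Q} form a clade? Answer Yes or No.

No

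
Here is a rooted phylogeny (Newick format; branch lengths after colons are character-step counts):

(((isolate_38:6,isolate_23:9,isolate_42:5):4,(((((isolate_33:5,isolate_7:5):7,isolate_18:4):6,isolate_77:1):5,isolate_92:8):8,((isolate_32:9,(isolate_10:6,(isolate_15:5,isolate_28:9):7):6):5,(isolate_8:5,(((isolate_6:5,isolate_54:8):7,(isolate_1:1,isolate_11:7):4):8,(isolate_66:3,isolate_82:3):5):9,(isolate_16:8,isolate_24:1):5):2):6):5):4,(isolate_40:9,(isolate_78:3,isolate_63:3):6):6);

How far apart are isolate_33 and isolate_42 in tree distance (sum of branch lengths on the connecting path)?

The path runs isolate_33 → … → MRCA → … → isolate_42; the MRCA is the node subtending ((isolate_38,isolate_23,isolate_42),(((((isolate_33,isolate_7),isolate_18),isolate_77),isolate_92),((isolate_32,(isolate_10,(isolate_15,isolate_28))),(isolate_8,(((isolate_6,isolate_54),(isolate_1,isolate_11)),(isolate_66,isolate_82)),(isolate_16,isolate_24))))).
Branch lengths along that path: 5 + 7 + 6 + 5 + 8 + 5 + 4 + 5 = 45.

45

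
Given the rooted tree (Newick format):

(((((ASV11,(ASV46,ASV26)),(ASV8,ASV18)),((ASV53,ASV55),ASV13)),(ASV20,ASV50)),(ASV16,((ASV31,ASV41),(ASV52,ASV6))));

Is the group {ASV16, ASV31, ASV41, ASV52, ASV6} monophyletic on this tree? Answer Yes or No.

The most recent common ancestor of these taxa subtends (ASV16,((ASV31,ASV41),(ASV52,ASV6))).
That clade has exactly 5 tips — every listed taxon and nothing else — so the group is monophyletic.

Yes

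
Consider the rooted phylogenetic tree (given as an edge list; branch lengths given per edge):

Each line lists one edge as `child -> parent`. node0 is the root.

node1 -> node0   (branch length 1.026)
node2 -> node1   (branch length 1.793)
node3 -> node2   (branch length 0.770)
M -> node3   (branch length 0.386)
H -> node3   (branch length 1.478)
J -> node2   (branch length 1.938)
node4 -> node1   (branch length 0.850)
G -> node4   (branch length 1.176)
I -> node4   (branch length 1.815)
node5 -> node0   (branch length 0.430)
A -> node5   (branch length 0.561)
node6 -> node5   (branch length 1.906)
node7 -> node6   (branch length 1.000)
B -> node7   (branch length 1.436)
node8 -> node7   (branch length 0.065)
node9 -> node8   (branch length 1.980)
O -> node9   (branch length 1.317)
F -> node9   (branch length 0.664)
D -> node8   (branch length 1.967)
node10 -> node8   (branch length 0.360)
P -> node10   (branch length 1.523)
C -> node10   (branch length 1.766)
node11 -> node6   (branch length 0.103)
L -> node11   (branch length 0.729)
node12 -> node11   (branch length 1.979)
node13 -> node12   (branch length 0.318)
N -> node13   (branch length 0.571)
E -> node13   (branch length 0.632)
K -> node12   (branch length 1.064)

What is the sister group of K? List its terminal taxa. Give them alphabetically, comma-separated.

K attaches to the tree at the node subtending ((N,E),K).
The other lineage descending from that same node — the sister group — is (N,E); its 2 tips in alphabetical order are the answer.

E, N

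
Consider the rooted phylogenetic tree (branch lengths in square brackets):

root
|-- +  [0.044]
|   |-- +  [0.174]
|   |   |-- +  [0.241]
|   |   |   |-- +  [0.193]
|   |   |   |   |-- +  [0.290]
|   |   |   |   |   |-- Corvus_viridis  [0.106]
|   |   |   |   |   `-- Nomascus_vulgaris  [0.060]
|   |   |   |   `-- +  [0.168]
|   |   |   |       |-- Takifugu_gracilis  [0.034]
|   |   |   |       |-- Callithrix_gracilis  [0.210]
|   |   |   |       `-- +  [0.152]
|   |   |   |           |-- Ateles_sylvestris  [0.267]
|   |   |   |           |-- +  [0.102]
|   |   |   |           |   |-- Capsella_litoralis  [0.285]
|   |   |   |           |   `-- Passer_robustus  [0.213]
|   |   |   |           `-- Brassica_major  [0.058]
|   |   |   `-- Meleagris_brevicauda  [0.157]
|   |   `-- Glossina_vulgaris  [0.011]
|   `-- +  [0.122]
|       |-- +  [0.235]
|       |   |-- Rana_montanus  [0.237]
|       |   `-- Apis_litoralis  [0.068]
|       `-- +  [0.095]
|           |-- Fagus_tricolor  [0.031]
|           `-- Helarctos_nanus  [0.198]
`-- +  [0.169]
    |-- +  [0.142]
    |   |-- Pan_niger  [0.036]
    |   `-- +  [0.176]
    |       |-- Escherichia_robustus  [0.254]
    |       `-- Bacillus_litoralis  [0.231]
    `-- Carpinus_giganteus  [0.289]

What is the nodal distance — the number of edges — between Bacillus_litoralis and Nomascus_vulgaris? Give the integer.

10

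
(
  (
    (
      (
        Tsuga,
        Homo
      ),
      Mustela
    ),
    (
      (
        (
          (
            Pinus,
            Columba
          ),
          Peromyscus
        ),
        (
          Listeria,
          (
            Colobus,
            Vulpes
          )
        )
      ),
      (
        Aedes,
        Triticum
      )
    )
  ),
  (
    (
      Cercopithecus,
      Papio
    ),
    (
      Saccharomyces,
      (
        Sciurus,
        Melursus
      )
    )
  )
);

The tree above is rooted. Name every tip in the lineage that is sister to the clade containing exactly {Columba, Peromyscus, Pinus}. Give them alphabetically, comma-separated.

The clade containing exactly {Columba, Peromyscus, Pinus} attaches to the tree at the node subtending (((Pinus,Columba),Peromyscus),(Listeria,(Colobus,Vulpes))).
The other lineage descending from that same node — the sister group — is (Listeria,(Colobus,Vulpes)); its 3 tips in alphabetical order are the answer.

Colobus, Listeria, Vulpes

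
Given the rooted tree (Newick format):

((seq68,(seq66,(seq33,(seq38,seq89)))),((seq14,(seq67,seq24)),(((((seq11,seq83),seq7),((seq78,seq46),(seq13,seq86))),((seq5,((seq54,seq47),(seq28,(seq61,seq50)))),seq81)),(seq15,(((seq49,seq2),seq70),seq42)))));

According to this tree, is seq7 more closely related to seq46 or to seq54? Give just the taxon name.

seq46

The MRCA of seq7 and seq46 subtends (((seq11,seq83),seq7),((seq78,seq46),(seq13,seq86))) (7 taxa).
The MRCA of seq7 and seq54 subtends ((((seq11,seq83),seq7),((seq78,seq46),(seq13,seq86))),((seq5,((seq54,seq47),(seq28,(seq61,seq50)))),seq81)) (14 taxa).
The first is nested inside the second, so seq7 shares a more recent common ancestor with seq46.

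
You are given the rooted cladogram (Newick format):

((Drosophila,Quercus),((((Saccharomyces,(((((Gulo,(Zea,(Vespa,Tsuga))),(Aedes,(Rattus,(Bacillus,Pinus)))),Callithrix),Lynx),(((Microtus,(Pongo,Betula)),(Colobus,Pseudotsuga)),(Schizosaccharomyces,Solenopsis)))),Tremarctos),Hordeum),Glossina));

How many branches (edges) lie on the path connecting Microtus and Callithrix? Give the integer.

7

The MRCA of Microtus and Callithrix is the node subtending (((((Gulo,(Zea,(Vespa,Tsuga))),(Aedes,(Rattus,(Bacillus,Pinus)))),Callithrix),Lynx),(((Microtus,(Pongo,Betula)),(Colobus,Pseudotsuga)),(Schizosaccharomyces,Solenopsis))).
From Microtus up to that node: 4 branches. From Callithrix up to the same node: 3 branches. Total: 4 + 3 = 7.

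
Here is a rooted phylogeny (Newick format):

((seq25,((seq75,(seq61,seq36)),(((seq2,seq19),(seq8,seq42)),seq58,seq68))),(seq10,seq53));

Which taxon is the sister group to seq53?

seq10

seq53 attaches to the tree at the node subtending (seq10,seq53).
The other lineage descending from that same node — the sister group — is the single tip seq10.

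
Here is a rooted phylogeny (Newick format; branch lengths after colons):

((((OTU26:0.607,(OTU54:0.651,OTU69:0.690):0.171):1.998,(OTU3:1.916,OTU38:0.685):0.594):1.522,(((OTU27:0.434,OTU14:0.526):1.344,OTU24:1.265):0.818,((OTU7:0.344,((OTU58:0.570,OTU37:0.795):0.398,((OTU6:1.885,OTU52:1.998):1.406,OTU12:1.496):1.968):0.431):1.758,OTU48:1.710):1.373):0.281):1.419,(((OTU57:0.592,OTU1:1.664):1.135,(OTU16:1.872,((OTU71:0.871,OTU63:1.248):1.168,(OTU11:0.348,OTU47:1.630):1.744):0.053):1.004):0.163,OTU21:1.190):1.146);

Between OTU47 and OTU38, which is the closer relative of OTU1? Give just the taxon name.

The MRCA of OTU1 and OTU47 subtends ((OTU57,OTU1),(OTU16,((OTU71,OTU63),(OTU11,OTU47)))) (7 taxa).
The MRCA of OTU1 and OTU38 is the root, subtending the entire tree (23 taxa).
The first is nested inside the second, so OTU1 shares a more recent common ancestor with OTU47.

OTU47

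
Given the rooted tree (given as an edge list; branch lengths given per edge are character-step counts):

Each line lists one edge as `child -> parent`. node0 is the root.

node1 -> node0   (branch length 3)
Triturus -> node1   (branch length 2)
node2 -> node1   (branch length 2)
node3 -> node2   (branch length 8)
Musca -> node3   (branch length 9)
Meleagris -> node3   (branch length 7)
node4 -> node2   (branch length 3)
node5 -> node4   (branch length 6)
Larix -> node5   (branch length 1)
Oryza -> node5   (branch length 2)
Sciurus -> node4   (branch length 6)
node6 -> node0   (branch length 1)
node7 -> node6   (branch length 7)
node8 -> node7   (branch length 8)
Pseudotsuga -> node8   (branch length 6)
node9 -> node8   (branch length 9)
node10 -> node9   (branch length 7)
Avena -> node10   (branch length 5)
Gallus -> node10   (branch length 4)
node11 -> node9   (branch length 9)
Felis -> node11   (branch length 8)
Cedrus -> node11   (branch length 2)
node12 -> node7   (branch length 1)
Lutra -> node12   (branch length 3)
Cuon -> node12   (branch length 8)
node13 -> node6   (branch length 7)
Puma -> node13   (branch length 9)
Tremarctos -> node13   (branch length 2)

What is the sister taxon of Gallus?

Avena

Gallus attaches to the tree at the node subtending (Avena,Gallus).
The other lineage descending from that same node — the sister group — is the single tip Avena.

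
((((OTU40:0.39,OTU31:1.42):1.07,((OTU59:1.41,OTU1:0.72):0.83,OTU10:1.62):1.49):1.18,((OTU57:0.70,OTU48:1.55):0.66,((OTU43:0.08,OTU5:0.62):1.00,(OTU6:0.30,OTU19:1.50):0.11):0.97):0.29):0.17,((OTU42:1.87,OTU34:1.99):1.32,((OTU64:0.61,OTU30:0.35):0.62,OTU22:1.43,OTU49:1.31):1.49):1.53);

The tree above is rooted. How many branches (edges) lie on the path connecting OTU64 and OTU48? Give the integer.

8

The MRCA of OTU64 and OTU48 is the root of the tree.
From OTU64 up to that node: 4 branches. From OTU48 up to the same node: 4 branches. Total: 4 + 4 = 8.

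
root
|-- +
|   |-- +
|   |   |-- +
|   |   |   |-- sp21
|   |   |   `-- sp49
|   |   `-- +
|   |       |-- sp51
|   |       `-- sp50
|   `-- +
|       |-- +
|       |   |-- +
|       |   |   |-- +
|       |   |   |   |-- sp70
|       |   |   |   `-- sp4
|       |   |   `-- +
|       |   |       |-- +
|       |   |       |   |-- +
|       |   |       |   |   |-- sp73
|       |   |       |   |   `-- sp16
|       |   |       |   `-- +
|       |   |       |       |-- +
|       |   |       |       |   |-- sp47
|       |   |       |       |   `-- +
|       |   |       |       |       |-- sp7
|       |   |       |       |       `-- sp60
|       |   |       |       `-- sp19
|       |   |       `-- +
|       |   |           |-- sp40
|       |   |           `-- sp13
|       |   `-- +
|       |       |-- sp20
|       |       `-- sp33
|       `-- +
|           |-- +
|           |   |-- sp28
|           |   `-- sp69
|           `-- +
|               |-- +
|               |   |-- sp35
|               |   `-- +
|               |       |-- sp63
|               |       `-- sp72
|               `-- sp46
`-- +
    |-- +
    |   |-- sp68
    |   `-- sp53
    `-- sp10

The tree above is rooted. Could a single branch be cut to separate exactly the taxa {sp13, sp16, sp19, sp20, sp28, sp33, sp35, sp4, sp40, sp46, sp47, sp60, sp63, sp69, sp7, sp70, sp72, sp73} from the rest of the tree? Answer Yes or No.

Yes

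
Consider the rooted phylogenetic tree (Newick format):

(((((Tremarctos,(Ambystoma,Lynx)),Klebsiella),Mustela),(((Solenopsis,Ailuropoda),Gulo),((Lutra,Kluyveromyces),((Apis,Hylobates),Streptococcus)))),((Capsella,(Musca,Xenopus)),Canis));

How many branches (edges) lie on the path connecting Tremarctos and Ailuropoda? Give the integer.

8

The MRCA of Tremarctos and Ailuropoda is the node subtending ((((Tremarctos,(Ambystoma,Lynx)),Klebsiella),Mustela),(((Solenopsis,Ailuropoda),Gulo),((Lutra,Kluyveromyces),((Apis,Hylobates),Streptococcus)))).
From Tremarctos up to that node: 4 branches. From Ailuropoda up to the same node: 4 branches. Total: 4 + 4 = 8.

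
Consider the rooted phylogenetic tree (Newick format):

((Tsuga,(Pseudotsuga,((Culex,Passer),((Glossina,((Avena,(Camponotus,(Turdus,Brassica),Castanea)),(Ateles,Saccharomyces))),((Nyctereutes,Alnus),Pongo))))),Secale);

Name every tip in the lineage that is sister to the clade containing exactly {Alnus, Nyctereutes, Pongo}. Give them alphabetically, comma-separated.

The clade containing exactly {Alnus, Nyctereutes, Pongo} attaches to the tree at the node subtending ((Glossina,((Avena,(Camponotus,(Turdus,Brassica),Castanea)),(Ateles,Saccharomyces))),((Nyctereutes,Alnus),Pongo)).
The other lineage descending from that same node — the sister group — is (Glossina,((Avena,(Camponotus,(Turdus,Brassica),Castanea)),(Ateles,Saccharomyces))); its 8 tips in alphabetical order are the answer.

Ateles, Avena, Brassica, Camponotus, Castanea, Glossina, Saccharomyces, Turdus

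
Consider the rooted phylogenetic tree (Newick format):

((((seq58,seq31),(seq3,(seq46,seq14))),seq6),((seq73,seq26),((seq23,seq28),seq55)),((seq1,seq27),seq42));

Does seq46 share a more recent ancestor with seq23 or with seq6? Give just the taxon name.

The MRCA of seq46 and seq6 subtends (((seq58,seq31),(seq3,(seq46,seq14))),seq6) (6 taxa).
The MRCA of seq46 and seq23 is the root, subtending the entire tree (14 taxa).
The first is nested inside the second, so seq46 shares a more recent common ancestor with seq6.

seq6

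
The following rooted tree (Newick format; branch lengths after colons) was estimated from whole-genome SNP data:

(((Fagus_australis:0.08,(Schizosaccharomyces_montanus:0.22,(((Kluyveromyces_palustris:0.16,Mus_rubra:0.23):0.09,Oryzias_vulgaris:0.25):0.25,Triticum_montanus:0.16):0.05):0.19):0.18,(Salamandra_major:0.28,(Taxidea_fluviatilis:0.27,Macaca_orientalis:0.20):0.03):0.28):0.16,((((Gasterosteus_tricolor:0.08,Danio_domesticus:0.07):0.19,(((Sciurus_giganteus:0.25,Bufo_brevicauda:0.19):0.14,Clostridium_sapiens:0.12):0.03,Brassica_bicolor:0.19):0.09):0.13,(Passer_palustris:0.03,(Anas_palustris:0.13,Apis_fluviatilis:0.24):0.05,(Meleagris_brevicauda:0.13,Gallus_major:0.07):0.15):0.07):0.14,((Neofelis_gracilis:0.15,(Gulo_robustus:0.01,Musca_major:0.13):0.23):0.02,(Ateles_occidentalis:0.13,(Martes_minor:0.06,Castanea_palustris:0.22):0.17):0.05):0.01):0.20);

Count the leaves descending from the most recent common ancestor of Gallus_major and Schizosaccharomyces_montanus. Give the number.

26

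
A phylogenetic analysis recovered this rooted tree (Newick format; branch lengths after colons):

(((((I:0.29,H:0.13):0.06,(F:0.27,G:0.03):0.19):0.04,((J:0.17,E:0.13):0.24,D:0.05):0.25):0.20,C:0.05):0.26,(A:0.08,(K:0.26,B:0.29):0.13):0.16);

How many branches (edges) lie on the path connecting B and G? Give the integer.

The MRCA of B and G is the root of the tree.
From B up to that node: 3 branches. From G up to the same node: 5 branches. Total: 3 + 5 = 8.

8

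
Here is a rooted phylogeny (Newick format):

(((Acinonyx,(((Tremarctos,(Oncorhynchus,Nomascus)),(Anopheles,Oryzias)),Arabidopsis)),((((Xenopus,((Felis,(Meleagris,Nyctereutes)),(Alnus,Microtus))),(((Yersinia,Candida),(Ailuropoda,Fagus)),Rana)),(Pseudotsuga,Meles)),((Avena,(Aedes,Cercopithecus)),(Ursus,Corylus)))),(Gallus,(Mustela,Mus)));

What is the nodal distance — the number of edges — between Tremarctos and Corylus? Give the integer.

9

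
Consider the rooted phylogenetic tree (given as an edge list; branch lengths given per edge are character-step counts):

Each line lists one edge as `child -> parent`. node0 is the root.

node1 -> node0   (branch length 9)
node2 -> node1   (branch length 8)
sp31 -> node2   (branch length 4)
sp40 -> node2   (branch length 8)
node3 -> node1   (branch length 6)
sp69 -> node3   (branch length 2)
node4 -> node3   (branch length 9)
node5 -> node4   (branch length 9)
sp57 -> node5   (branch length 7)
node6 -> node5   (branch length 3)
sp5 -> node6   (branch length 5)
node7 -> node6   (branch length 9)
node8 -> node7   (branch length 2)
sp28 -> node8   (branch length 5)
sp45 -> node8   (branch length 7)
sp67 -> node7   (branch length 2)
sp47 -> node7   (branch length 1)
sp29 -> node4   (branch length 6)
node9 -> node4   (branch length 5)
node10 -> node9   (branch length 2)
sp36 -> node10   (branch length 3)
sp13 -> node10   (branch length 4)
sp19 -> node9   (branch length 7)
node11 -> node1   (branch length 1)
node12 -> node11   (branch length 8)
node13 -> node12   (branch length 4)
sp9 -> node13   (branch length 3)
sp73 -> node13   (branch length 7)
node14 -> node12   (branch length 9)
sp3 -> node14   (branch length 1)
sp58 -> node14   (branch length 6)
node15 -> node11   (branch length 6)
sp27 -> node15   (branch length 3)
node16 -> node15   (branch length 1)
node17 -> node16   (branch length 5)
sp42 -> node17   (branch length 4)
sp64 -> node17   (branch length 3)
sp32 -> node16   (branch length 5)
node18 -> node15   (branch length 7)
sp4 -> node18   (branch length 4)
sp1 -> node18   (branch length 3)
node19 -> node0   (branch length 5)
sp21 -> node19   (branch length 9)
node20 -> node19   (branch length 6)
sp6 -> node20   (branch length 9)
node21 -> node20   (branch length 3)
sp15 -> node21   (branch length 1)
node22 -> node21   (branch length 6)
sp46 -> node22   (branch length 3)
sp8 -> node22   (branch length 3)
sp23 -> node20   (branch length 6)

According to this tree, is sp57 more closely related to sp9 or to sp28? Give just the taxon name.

The MRCA of sp57 and sp28 subtends (sp57,(sp5,((sp28,sp45),sp67,sp47))) (6 taxa).
The MRCA of sp57 and sp9 subtends ((sp31,sp40),(sp69,((sp57,(sp5,((sp28,sp45),sp67,sp47))),sp29,((sp36,sp13),sp19))),(((sp9,sp73),(sp3,sp58)),(sp27,((sp42,sp64),sp32),(sp4,sp1)))) (23 taxa).
The first is nested inside the second, so sp57 shares a more recent common ancestor with sp28.

sp28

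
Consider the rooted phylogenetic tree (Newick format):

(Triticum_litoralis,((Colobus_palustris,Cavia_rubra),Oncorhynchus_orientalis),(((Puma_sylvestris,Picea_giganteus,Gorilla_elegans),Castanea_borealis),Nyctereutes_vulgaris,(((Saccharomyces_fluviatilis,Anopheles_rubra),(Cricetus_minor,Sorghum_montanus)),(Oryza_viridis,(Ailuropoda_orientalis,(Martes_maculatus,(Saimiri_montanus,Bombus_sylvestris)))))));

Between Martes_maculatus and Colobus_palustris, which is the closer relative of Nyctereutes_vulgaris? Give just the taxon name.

Martes_maculatus

The MRCA of Nyctereutes_vulgaris and Martes_maculatus subtends (((Puma_sylvestris,Picea_giganteus,Gorilla_elegans),Castanea_borealis),Nyctereutes_vulgaris,(((Saccharomyces_fluviatilis,Anopheles_rubra),(Cricetus_minor,Sorghum_montanus)),(Oryza_viridis,(Ailuropoda_orientalis,(Martes_maculatus,(Saimiri_montanus,Bombus_sylvestris)))))) (14 taxa).
The MRCA of Nyctereutes_vulgaris and Colobus_palustris is the root, subtending the entire tree (18 taxa).
The first is nested inside the second, so Nyctereutes_vulgaris shares a more recent common ancestor with Martes_maculatus.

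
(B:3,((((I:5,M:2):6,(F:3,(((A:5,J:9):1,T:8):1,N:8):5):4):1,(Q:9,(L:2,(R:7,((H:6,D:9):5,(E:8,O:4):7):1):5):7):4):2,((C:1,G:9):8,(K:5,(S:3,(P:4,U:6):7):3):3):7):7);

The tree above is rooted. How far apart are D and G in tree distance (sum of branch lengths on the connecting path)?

The path runs D → … → MRCA → … → G; the MRCA is the node subtending ((((I,M),(F,(((A,J),T),N))),(Q,(L,(R,((H,D),(E,O)))))),((C,G),(K,(S,(P,U))))).
Branch lengths along that path: 9 + 5 + 1 + 5 + 7 + 4 + 2 + 7 + 8 + 9 = 57.

57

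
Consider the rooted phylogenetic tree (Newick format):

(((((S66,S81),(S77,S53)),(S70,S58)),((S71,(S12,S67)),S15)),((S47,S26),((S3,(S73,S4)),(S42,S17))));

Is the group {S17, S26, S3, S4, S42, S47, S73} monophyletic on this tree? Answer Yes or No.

The most recent common ancestor of these taxa subtends ((S47,S26),((S3,(S73,S4)),(S42,S17))).
That clade has exactly 7 tips — every listed taxon and nothing else — so the group is monophyletic.

Yes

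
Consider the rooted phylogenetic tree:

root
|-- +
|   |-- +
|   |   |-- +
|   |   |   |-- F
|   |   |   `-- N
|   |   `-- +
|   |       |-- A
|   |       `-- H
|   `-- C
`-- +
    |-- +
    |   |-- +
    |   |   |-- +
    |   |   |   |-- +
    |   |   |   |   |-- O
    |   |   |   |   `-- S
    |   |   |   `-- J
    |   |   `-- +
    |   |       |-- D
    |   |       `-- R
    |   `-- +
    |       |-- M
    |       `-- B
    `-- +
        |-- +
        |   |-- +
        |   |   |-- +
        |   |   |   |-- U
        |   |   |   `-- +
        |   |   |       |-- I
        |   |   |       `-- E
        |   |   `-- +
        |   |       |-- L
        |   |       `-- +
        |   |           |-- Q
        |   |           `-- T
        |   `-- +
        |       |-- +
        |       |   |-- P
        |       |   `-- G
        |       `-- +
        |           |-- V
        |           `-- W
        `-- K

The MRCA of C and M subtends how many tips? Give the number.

23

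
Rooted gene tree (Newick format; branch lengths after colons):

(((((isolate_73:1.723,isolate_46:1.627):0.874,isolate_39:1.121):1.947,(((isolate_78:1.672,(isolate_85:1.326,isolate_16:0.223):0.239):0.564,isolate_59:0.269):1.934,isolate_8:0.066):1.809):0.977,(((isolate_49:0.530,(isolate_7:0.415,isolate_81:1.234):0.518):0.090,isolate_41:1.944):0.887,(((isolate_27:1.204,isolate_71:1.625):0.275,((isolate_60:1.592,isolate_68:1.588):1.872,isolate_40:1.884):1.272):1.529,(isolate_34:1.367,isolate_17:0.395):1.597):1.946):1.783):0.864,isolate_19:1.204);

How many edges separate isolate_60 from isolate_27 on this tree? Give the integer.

5

The MRCA of isolate_60 and isolate_27 is the node subtending ((isolate_27,isolate_71),((isolate_60,isolate_68),isolate_40)).
From isolate_60 up to that node: 3 branches. From isolate_27 up to the same node: 2 branches. Total: 3 + 2 = 5.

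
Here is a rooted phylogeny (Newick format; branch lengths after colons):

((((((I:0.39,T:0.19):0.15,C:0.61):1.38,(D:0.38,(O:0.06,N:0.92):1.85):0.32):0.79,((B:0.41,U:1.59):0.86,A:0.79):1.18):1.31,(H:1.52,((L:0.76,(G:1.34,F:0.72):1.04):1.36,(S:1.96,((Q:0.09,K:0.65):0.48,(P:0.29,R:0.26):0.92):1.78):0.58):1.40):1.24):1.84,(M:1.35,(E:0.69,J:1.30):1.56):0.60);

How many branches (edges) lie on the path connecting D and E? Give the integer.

8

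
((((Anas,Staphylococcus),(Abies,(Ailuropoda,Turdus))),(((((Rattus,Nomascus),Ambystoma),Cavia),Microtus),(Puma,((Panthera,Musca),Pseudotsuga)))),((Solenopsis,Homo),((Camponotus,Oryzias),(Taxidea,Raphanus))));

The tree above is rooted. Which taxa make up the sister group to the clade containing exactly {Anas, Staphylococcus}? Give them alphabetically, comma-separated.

Abies, Ailuropoda, Turdus

The clade containing exactly {Anas, Staphylococcus} attaches to the tree at the node subtending ((Anas,Staphylococcus),(Abies,(Ailuropoda,Turdus))).
The other lineage descending from that same node — the sister group — is (Abies,(Ailuropoda,Turdus)); its 3 tips in alphabetical order are the answer.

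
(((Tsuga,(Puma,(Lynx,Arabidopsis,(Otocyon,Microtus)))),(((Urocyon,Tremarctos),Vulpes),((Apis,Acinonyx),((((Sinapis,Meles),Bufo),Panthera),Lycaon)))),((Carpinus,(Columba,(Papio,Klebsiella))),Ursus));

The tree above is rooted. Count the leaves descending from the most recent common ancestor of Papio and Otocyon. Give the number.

21

The MRCA of Papio and Otocyon is the root, so the clade is the entire tree.
That clade contains 21 terminal taxa: Acinonyx, Apis, Arabidopsis, Bufo, Carpinus, Columba, Klebsiella, Lycaon, Lynx, Meles, Microtus, Otocyon, Panthera, Papio, Puma, Sinapis, Tremarctos, Tsuga, Urocyon, Ursus, Vulpes.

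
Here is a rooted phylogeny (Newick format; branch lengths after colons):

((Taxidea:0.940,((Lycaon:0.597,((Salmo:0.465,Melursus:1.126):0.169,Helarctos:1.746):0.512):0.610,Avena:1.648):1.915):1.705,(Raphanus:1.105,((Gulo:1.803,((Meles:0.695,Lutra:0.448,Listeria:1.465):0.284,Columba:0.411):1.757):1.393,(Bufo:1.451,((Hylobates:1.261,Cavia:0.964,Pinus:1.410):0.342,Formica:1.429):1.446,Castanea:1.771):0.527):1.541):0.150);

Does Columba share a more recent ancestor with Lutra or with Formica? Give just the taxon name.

The MRCA of Columba and Lutra subtends ((Meles,Lutra,Listeria),Columba) (4 taxa).
The MRCA of Columba and Formica subtends ((Gulo,((Meles,Lutra,Listeria),Columba)),(Bufo,((Hylobates,Cavia,Pinus),Formica),Castanea)) (11 taxa).
The first is nested inside the second, so Columba shares a more recent common ancestor with Lutra.

Lutra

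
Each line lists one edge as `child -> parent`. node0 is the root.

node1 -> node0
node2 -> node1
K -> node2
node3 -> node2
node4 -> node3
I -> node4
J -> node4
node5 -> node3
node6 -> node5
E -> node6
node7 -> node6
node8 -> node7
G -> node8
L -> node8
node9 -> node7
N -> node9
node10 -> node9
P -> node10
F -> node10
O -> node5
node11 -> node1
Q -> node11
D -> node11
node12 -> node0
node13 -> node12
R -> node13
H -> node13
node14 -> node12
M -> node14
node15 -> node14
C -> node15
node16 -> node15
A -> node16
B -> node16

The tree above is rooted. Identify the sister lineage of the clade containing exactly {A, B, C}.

M

The clade containing exactly {A, B, C} attaches to the tree at the node subtending (M,(C,(A,B))).
The other lineage descending from that same node — the sister group — is the single tip M.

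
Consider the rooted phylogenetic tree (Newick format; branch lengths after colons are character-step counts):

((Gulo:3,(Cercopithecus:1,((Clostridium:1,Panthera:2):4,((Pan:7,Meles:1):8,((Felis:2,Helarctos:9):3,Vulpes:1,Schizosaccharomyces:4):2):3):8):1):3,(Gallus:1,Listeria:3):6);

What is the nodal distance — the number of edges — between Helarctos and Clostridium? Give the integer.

The MRCA of Helarctos and Clostridium is the node subtending ((Clostridium,Panthera),((Pan,Meles),((Felis,Helarctos),Vulpes,Schizosaccharomyces))).
From Helarctos up to that node: 4 branches. From Clostridium up to the same node: 2 branches. Total: 4 + 2 = 6.

6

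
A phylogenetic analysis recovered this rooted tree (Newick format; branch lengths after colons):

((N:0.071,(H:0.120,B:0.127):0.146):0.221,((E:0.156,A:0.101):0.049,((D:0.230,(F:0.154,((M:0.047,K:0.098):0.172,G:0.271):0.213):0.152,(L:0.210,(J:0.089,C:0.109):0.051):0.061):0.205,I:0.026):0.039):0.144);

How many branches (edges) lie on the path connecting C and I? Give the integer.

The MRCA of C and I is the node subtending ((D,(F,((M,K),G)),(L,(J,C))),I).
From C up to that node: 4 branches. From I up to the same node: 1 branch. Total: 4 + 1 = 5.

5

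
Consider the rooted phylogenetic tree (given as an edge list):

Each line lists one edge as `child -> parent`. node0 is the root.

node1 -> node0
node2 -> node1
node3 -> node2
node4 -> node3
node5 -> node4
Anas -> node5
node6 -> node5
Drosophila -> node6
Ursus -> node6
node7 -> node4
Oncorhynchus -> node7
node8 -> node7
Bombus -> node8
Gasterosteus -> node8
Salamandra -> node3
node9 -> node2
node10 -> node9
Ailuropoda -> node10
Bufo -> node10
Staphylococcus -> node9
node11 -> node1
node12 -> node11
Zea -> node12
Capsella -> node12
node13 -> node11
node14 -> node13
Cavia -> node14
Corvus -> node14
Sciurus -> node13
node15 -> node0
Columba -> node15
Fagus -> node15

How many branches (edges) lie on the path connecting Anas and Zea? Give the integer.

The MRCA of Anas and Zea is the node subtending (((((Anas,(Drosophila,Ursus)),(Oncorhynchus,(Bombus,Gasterosteus))),Salamandra),((Ailuropoda,Bufo),Staphylococcus)),((Zea,Capsella),((Cavia,Corvus),Sciurus))).
From Anas up to that node: 5 branches. From Zea up to the same node: 3 branches. Total: 5 + 3 = 8.

8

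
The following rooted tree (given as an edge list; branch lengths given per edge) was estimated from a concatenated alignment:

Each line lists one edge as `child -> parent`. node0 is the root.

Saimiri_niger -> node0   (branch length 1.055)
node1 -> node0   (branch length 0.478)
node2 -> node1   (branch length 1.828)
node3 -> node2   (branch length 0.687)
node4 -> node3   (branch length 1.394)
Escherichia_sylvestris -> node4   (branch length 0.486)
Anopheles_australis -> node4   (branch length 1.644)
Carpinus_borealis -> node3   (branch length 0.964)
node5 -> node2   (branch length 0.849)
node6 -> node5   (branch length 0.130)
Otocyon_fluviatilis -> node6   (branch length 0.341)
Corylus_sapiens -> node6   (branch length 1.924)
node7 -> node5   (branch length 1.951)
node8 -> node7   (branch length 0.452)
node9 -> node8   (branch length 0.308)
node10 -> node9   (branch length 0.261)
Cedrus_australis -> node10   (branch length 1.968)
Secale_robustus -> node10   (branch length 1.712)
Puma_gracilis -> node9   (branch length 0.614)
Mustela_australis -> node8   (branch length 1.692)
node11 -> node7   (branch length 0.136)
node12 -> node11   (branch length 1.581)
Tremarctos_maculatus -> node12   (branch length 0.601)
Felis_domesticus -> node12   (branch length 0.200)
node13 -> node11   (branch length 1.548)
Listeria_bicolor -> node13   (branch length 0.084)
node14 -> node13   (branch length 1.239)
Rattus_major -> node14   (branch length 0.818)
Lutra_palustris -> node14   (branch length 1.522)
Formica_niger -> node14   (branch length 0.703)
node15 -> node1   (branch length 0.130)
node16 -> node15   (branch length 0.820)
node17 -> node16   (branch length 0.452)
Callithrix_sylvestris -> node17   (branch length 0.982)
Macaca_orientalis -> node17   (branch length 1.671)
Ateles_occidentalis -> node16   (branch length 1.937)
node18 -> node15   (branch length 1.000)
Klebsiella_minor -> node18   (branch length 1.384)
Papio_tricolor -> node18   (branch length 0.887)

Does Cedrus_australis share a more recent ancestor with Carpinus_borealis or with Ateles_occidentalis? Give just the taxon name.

Carpinus_borealis

The MRCA of Cedrus_australis and Carpinus_borealis subtends (((Escherichia_sylvestris,Anopheles_australis),Carpinus_borealis),((Otocyon_fluviatilis,Corylus_sapiens),((((Cedrus_australis,Secale_robustus),Puma_gracilis),Mustela_australis),((Tremarctos_maculatus,Felis_domesticus),(Listeria_bicolor,(Rattus_major,Lutra_palustris,Formica_niger)))))) (15 taxa).
The MRCA of Cedrus_australis and Ateles_occidentalis subtends ((((Escherichia_sylvestris,Anopheles_australis),Carpinus_borealis),((Otocyon_fluviatilis,Corylus_sapiens),((((Cedrus_australis,Secale_robustus),Puma_gracilis),Mustela_australis),((Tremarctos_maculatus,Felis_domesticus),(Listeria_bicolor,(Rattus_major,Lutra_palustris,Formica_niger)))))),(((Callithrix_sylvestris,Macaca_orientalis),Ateles_occidentalis),(Klebsiella_minor,Papio_tricolor))) (20 taxa).
The first is nested inside the second, so Cedrus_australis shares a more recent common ancestor with Carpinus_borealis.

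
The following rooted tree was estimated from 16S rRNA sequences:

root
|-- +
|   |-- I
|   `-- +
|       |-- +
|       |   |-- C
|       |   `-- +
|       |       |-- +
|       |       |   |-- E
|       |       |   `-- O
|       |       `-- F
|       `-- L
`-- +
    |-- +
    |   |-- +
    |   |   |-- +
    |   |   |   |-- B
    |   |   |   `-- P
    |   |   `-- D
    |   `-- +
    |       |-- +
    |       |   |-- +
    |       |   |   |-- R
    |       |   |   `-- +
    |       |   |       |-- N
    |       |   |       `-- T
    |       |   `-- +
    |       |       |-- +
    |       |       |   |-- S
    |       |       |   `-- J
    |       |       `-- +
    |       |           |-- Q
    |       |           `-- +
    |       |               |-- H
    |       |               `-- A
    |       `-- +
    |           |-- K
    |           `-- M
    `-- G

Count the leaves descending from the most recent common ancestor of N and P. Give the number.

The MRCA of N and P is the node subtending (((B,P),D),(((R,(N,T)),((S,J),(Q,(H,A)))),(K,M))).
That clade contains 13 terminal taxa: A, B, D, H, J, K, M, N, P, Q, R, S, T.

13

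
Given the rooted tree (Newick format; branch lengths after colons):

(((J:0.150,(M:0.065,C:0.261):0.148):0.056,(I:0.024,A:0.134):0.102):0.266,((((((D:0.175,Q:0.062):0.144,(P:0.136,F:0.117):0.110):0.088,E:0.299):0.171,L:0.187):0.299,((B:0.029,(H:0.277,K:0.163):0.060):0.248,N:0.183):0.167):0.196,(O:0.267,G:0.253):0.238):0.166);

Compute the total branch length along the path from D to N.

1.227

The path runs D → … → MRCA → … → N; the MRCA is the node subtending (((((D,Q),(P,F)),E),L),((B,(H,K)),N)).
Branch lengths along that path: 0.175 + 0.144 + 0.088 + 0.171 + 0.299 + 0.167 + 0.183 = 1.227.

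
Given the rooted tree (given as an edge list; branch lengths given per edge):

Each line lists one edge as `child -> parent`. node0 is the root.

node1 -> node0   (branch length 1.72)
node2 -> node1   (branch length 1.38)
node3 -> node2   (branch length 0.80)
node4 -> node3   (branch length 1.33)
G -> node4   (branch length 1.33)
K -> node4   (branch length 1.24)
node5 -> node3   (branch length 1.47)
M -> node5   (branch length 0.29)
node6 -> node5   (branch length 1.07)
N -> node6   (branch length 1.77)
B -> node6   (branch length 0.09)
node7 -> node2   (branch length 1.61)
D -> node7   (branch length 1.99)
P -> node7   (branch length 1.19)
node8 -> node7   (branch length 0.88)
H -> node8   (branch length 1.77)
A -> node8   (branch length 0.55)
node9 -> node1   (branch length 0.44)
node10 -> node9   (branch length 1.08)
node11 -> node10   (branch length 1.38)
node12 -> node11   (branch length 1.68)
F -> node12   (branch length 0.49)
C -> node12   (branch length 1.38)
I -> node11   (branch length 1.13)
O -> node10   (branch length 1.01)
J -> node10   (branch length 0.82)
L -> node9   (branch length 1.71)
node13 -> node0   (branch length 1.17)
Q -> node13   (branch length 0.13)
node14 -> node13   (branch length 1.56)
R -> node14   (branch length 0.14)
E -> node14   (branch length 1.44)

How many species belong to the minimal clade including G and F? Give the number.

15

The MRCA of G and F is the node subtending ((((G,K),(M,(N,B))),(D,P,(H,A))),((((F,C),I),O,J),L)).
That clade contains 15 terminal taxa: A, B, C, D, F, G, H, I, J, K, L, M, N, O, P.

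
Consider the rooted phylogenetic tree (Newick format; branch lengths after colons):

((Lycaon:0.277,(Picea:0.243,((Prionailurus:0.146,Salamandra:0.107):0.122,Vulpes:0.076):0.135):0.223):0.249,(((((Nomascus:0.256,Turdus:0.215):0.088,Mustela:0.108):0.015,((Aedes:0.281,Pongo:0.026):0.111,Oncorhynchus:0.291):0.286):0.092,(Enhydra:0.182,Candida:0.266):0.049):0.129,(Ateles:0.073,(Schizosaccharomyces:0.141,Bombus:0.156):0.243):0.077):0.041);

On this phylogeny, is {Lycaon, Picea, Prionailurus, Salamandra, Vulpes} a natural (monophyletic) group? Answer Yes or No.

The most recent common ancestor of these taxa subtends (Lycaon,(Picea,((Prionailurus,Salamandra),Vulpes))).
That clade has exactly 5 tips — every listed taxon and nothing else — so the group is monophyletic.

Yes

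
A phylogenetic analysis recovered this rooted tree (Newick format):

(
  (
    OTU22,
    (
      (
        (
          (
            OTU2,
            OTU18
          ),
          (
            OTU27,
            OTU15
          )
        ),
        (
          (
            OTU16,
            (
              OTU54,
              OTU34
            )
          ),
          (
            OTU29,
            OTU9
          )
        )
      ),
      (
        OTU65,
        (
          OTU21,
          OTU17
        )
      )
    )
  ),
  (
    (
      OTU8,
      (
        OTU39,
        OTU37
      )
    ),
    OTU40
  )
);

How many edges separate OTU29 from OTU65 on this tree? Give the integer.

The MRCA of OTU29 and OTU65 is the node subtending ((((OTU2,OTU18),(OTU27,OTU15)),((OTU16,(OTU54,OTU34)),(OTU29,OTU9))),(OTU65,(OTU21,OTU17))).
From OTU29 up to that node: 4 branches. From OTU65 up to the same node: 2 branches. Total: 4 + 2 = 6.

6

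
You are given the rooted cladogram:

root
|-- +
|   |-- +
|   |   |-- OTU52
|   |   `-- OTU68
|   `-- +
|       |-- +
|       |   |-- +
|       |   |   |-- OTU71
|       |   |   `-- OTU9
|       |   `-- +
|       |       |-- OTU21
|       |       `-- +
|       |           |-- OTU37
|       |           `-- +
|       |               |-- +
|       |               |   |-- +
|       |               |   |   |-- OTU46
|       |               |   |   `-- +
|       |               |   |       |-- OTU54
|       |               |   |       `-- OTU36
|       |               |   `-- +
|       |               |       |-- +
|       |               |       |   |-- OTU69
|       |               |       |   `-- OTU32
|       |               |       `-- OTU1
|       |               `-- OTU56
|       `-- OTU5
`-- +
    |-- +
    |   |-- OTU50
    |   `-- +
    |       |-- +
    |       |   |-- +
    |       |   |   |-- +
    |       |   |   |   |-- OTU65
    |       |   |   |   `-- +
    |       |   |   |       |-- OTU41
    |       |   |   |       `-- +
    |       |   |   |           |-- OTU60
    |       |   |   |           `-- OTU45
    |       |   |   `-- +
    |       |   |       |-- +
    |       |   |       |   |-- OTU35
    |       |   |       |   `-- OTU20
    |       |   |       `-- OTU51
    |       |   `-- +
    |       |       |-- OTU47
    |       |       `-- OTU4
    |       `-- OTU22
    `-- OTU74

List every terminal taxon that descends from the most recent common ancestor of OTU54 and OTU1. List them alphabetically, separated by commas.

Tracing OTU54: it sits inside (OTU54,OTU36).
Tracing OTU1: it sits inside ((OTU69,OTU32),OTU1).
The smallest clade enclosing both is ((OTU46,(OTU54,OTU36)),((OTU69,OTU32),OTU1)); the answer is its 6 terminal taxa in alphabetical order.

OTU1, OTU32, OTU36, OTU46, OTU54, OTU69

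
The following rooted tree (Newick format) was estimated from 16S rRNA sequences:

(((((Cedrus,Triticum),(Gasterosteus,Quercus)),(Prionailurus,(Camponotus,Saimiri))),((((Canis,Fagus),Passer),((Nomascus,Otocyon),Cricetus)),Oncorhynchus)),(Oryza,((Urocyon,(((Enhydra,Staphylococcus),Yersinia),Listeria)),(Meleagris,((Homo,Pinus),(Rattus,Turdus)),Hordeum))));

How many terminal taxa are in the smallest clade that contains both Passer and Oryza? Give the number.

26

The MRCA of Passer and Oryza is the root, so the clade is the entire tree.
That clade contains 26 terminal taxa: Camponotus, Canis, Cedrus, Cricetus, Enhydra, Fagus, Gasterosteus, Homo, Hordeum, Listeria, Meleagris, Nomascus, Oncorhynchus, Oryza, Otocyon, Passer, Pinus, Prionailurus, Quercus, Rattus, Saimiri, Staphylococcus, Triticum, Turdus, Urocyon, Yersinia.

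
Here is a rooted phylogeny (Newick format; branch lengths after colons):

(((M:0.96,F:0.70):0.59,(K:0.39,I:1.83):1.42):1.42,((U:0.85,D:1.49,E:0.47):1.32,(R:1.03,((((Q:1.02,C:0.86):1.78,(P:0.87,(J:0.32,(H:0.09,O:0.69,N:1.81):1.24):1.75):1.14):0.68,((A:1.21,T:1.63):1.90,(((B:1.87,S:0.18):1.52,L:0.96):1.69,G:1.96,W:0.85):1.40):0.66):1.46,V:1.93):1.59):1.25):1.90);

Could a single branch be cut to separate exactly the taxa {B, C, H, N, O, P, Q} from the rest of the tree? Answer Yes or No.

The MRCA of the listed taxa subtends (((Q,C),(P,(J,(H,O,N)))),((A,T),(((B,S),L),G,W))).
That clade also contains A, G, J, L, S, T, W, which are not in the proposed group, so the group is not monophyletic.

No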